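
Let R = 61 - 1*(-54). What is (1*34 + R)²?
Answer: 22201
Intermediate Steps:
R = 115 (R = 61 + 54 = 115)
(1*34 + R)² = (1*34 + 115)² = (34 + 115)² = 149² = 22201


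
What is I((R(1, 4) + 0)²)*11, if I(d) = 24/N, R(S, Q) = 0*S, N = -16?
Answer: -33/2 ≈ -16.500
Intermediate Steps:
R(S, Q) = 0
I(d) = -3/2 (I(d) = 24/(-16) = 24*(-1/16) = -3/2)
I((R(1, 4) + 0)²)*11 = -3/2*11 = -33/2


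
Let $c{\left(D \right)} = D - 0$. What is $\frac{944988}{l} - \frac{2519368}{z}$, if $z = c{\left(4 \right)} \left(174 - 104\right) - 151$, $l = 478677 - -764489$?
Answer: $- \frac{1565935367818}{80184207} \approx -19529.0$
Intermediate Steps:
$l = 1243166$ ($l = 478677 + 764489 = 1243166$)
$c{\left(D \right)} = D$ ($c{\left(D \right)} = D + 0 = D$)
$z = 129$ ($z = 4 \left(174 - 104\right) - 151 = 4 \cdot 70 - 151 = 280 - 151 = 129$)
$\frac{944988}{l} - \frac{2519368}{z} = \frac{944988}{1243166} - \frac{2519368}{129} = 944988 \cdot \frac{1}{1243166} - \frac{2519368}{129} = \frac{472494}{621583} - \frac{2519368}{129} = - \frac{1565935367818}{80184207}$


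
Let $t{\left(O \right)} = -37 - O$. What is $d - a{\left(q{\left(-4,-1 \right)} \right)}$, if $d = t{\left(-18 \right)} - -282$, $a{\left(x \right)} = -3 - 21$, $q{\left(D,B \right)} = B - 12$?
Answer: $287$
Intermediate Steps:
$q{\left(D,B \right)} = -12 + B$ ($q{\left(D,B \right)} = B - 12 = -12 + B$)
$a{\left(x \right)} = -24$ ($a{\left(x \right)} = -3 - 21 = -24$)
$d = 263$ ($d = \left(-37 - -18\right) - -282 = \left(-37 + 18\right) + 282 = -19 + 282 = 263$)
$d - a{\left(q{\left(-4,-1 \right)} \right)} = 263 - -24 = 263 + 24 = 287$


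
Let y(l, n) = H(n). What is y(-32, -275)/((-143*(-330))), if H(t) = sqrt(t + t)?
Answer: I*sqrt(22)/9438 ≈ 0.00049697*I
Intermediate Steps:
H(t) = sqrt(2)*sqrt(t) (H(t) = sqrt(2*t) = sqrt(2)*sqrt(t))
y(l, n) = sqrt(2)*sqrt(n)
y(-32, -275)/((-143*(-330))) = (sqrt(2)*sqrt(-275))/((-143*(-330))) = (sqrt(2)*(5*I*sqrt(11)))/47190 = (5*I*sqrt(22))*(1/47190) = I*sqrt(22)/9438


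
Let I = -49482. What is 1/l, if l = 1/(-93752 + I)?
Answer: -143234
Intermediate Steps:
l = -1/143234 (l = 1/(-93752 - 49482) = 1/(-143234) = -1/143234 ≈ -6.9816e-6)
1/l = 1/(-1/143234) = -143234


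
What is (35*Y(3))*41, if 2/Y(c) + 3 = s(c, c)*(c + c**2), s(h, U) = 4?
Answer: 574/9 ≈ 63.778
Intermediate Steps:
Y(c) = 2/(-3 + 4*c + 4*c**2) (Y(c) = 2/(-3 + 4*(c + c**2)) = 2/(-3 + (4*c + 4*c**2)) = 2/(-3 + 4*c + 4*c**2))
(35*Y(3))*41 = (35*(2/(-3 + 4*3 + 4*3**2)))*41 = (35*(2/(-3 + 12 + 4*9)))*41 = (35*(2/(-3 + 12 + 36)))*41 = (35*(2/45))*41 = (14/9)*41 = 574/9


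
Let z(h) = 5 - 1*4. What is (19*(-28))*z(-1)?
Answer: -532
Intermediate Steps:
z(h) = 1 (z(h) = 5 - 4 = 1)
(19*(-28))*z(-1) = (19*(-28))*1 = -532*1 = -532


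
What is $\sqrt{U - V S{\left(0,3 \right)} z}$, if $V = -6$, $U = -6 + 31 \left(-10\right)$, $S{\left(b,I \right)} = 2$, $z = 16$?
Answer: $2 i \sqrt{31} \approx 11.136 i$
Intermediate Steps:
$U = -316$ ($U = -6 - 310 = -316$)
$\sqrt{U - V S{\left(0,3 \right)} z} = \sqrt{-316 - \left(-6\right) 2 \cdot 16} = \sqrt{-316 - \left(-12\right) 16} = \sqrt{-316 - -192} = \sqrt{-316 + 192} = \sqrt{-124} = 2 i \sqrt{31}$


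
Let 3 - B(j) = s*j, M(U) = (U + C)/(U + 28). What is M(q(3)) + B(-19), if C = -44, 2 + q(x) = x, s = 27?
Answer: 14921/29 ≈ 514.52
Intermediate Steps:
q(x) = -2 + x
M(U) = (-44 + U)/(28 + U) (M(U) = (U - 44)/(U + 28) = (-44 + U)/(28 + U))
B(j) = 3 - 27*j
M(q(3)) + B(-19) = (-44 + (-2 + 3))/(28 + (-2 + 3)) + (3 - 27*(-19)) = (-44 + 1)/(28 + 1) + (3 + 513) = -43/29 + 516 = 14921/29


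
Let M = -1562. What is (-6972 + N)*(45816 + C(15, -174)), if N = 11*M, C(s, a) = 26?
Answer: -1107267668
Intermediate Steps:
N = -17182 (N = 11*(-1562) = -17182)
(-6972 + N)*(45816 + C(15, -174)) = (-6972 - 17182)*(45816 + 26) = -24154*45842 = -1107267668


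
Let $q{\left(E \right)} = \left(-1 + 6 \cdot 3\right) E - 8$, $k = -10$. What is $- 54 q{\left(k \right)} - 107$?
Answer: $9505$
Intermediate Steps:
$q{\left(E \right)} = -8 + 17 E$ ($q{\left(E \right)} = \left(-1 + 18\right) E - 8 = 17 E - 8 = -8 + 17 E$)
$- 54 q{\left(k \right)} - 107 = - 54 \left(-8 + 17 \left(-10\right)\right) - 107 = - 54 \left(-8 - 170\right) - 107 = \left(-54\right) \left(-178\right) - 107 = 9612 - 107 = 9505$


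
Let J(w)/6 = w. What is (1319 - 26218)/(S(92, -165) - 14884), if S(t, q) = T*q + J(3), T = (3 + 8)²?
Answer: 24899/34831 ≈ 0.71485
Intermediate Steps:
T = 121 (T = 11² = 121)
J(w) = 6*w
S(t, q) = 18 + 121*q (S(t, q) = 121*q + 6*3 = 121*q + 18 = 18 + 121*q)
(1319 - 26218)/(S(92, -165) - 14884) = (1319 - 26218)/((18 + 121*(-165)) - 14884) = -24899/((18 - 19965) - 14884) = -24899/(-19947 - 14884) = -24899/(-34831) = -24899*(-1/34831) = 24899/34831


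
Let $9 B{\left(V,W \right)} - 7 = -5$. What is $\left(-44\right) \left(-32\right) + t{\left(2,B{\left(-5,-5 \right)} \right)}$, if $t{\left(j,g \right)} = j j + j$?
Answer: $1414$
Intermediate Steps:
$B{\left(V,W \right)} = \frac{2}{9}$ ($B{\left(V,W \right)} = \frac{7}{9} + \frac{1}{9} \left(-5\right) = \frac{7}{9} - \frac{5}{9} = \frac{2}{9}$)
$t{\left(j,g \right)} = j + j^{2}$ ($t{\left(j,g \right)} = j^{2} + j = j + j^{2}$)
$\left(-44\right) \left(-32\right) + t{\left(2,B{\left(-5,-5 \right)} \right)} = \left(-44\right) \left(-32\right) + 2 \left(1 + 2\right) = 1408 + 2 \cdot 3 = 1408 + 6 = 1414$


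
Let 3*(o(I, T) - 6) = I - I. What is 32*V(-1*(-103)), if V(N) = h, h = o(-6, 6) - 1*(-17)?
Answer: 736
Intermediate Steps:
o(I, T) = 6 (o(I, T) = 6 + (I - I)/3 = 6 + (1/3)*0 = 6 + 0 = 6)
h = 23 (h = 6 - 1*(-17) = 6 + 17 = 23)
V(N) = 23
32*V(-1*(-103)) = 32*23 = 736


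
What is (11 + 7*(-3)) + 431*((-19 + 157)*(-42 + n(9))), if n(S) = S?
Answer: -1962784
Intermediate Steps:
(11 + 7*(-3)) + 431*((-19 + 157)*(-42 + n(9))) = (11 + 7*(-3)) + 431*((-19 + 157)*(-42 + 9)) = (11 - 21) + 431*(138*(-33)) = -10 + 431*(-4554) = -10 - 1962774 = -1962784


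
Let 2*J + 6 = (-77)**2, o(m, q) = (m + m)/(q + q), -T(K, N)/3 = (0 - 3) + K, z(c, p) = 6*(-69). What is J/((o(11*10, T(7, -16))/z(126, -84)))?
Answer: 7356366/55 ≈ 1.3375e+5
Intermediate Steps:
z(c, p) = -414
T(K, N) = 9 - 3*K (T(K, N) = -3*((0 - 3) + K) = -3*(-3 + K) = 9 - 3*K)
o(m, q) = m/q (o(m, q) = (2*m)/((2*q)) = (2*m)*(1/(2*q)) = m/q)
J = 5923/2 (J = -3 + (1/2)*(-77)**2 = -3 + (1/2)*5929 = -3 + 5929/2 = 5923/2 ≈ 2961.5)
J/((o(11*10, T(7, -16))/z(126, -84))) = 5923/(2*((((11*10)/(9 - 3*7))/(-414)))) = 5923/(2*(((110/(9 - 21))*(-1/414)))) = 5923/(2*(((110/(-12))*(-1/414)))) = 5923/(2*(((110*(-1/12))*(-1/414)))) = 5923/(2*((-55/6*(-1/414)))) = 5923/(2*(55/2484)) = (5923/2)*(2484/55) = 7356366/55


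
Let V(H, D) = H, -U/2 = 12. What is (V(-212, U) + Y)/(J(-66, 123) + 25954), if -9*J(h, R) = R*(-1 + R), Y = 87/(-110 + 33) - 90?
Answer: -70023/5610220 ≈ -0.012481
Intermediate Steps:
U = -24 (U = -2*12 = -24)
Y = -7017/77 (Y = 87/(-77) - 90 = 87*(-1/77) - 90 = -87/77 - 90 = -7017/77 ≈ -91.130)
J(h, R) = -R*(-1 + R)/9
(V(-212, U) + Y)/(J(-66, 123) + 25954) = (-212 - 7017/77)/((⅑)*123*(1 - 1*123) + 25954) = -23341/(77*((⅑)*123*(1 - 123) + 25954)) = -23341/(77*((⅑)*123*(-122) + 25954)) = -23341/(77*(-5002/3 + 25954)) = -23341/(77*72860/3) = -23341/77*3/72860 = -70023/5610220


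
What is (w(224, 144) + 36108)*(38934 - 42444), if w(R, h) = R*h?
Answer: -239957640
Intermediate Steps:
(w(224, 144) + 36108)*(38934 - 42444) = (224*144 + 36108)*(38934 - 42444) = (32256 + 36108)*(-3510) = 68364*(-3510) = -239957640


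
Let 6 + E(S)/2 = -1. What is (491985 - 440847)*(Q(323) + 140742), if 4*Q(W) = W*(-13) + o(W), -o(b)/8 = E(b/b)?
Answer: 14290028289/2 ≈ 7.1450e+9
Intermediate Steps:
E(S) = -14 (E(S) = -12 + 2*(-1) = -12 - 2 = -14)
o(b) = 112 (o(b) = -8*(-14) = 112)
Q(W) = 28 - 13*W/4 (Q(W) = (W*(-13) + 112)/4 = (-13*W + 112)/4 = (112 - 13*W)/4 = 28 - 13*W/4)
(491985 - 440847)*(Q(323) + 140742) = (491985 - 440847)*((28 - 13/4*323) + 140742) = 51138*((28 - 4199/4) + 140742) = 51138*(-4087/4 + 140742) = 51138*(558881/4) = 14290028289/2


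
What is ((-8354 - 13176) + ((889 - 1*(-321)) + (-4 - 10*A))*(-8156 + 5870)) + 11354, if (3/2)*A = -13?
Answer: -2965212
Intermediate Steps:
A = -26/3 (A = (⅔)*(-13) = -26/3 ≈ -8.6667)
((-8354 - 13176) + ((889 - 1*(-321)) + (-4 - 10*A))*(-8156 + 5870)) + 11354 = ((-8354 - 13176) + ((889 - 1*(-321)) + (-4 - 10*(-26/3)))*(-8156 + 5870)) + 11354 = (-21530 + ((889 + 321) + (-4 + 260/3))*(-2286)) + 11354 = (-21530 + (1210 + 248/3)*(-2286)) + 11354 = (-21530 + (3878/3)*(-2286)) + 11354 = (-21530 - 2955036) + 11354 = -2976566 + 11354 = -2965212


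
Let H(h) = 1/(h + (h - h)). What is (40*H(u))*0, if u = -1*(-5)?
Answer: 0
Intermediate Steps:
u = 5
H(h) = 1/h (H(h) = 1/(h + 0) = 1/h)
(40*H(u))*0 = (40/5)*0 = (40*(1/5))*0 = 8*0 = 0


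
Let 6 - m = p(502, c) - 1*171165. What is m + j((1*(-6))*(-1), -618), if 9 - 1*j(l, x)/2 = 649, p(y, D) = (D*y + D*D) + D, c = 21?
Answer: 158887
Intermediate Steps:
p(y, D) = D + D² + D*y (p(y, D) = (D*y + D²) + D = (D² + D*y) + D = D + D² + D*y)
j(l, x) = -1280 (j(l, x) = 18 - 2*649 = 18 - 1298 = -1280)
m = 160167 (m = 6 - (21*(1 + 21 + 502) - 1*171165) = 6 - (21*524 - 171165) = 6 - (11004 - 171165) = 6 - 1*(-160161) = 6 + 160161 = 160167)
m + j((1*(-6))*(-1), -618) = 160167 - 1280 = 158887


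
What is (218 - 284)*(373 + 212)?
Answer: -38610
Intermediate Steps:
(218 - 284)*(373 + 212) = -66*585 = -38610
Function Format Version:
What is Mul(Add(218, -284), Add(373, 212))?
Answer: -38610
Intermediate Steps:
Mul(Add(218, -284), Add(373, 212)) = Mul(-66, 585) = -38610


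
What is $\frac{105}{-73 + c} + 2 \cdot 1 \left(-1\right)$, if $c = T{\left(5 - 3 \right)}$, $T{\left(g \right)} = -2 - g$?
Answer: $- \frac{37}{11} \approx -3.3636$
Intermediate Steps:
$c = -4$ ($c = -2 - \left(5 - 3\right) = -2 - 2 = -4$)
$\frac{105}{-73 + c} + 2 \cdot 1 \left(-1\right) = \frac{105}{-73 - 4} + 2 \cdot 1 \left(-1\right) = \frac{105}{-77} + 2 \left(-1\right) = 105 \left(- \frac{1}{77}\right) - 2 = - \frac{15}{11} - 2 = - \frac{37}{11}$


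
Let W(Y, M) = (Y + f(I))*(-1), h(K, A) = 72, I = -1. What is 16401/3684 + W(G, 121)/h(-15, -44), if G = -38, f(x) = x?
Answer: 36793/7368 ≈ 4.9936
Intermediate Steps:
W(Y, M) = 1 - Y (W(Y, M) = (Y - 1)*(-1) = (-1 + Y)*(-1) = 1 - Y)
16401/3684 + W(G, 121)/h(-15, -44) = 16401/3684 + (1 - 1*(-38))/72 = 16401*(1/3684) + (1 + 38)*(1/72) = 5467/1228 + 39*(1/72) = 5467/1228 + 13/24 = 36793/7368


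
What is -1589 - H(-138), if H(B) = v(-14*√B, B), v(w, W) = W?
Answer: -1451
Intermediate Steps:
H(B) = B
-1589 - H(-138) = -1589 - 1*(-138) = -1589 + 138 = -1451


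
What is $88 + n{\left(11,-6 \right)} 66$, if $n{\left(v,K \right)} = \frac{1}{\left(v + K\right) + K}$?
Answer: $22$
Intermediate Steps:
$n{\left(v,K \right)} = \frac{1}{v + 2 K}$ ($n{\left(v,K \right)} = \frac{1}{\left(K + v\right) + K} = \frac{1}{v + 2 K}$)
$88 + n{\left(11,-6 \right)} 66 = 88 + \frac{1}{11 + 2 \left(-6\right)} 66 = 88 + \frac{1}{11 - 12} \cdot 66 = 88 + \frac{1}{-1} \cdot 66 = 88 - 66 = 22$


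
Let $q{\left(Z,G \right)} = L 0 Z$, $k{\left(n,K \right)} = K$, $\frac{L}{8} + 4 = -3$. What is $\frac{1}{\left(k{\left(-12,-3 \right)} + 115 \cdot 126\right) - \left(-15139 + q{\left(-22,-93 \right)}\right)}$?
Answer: $\frac{1}{29626} \approx 3.3754 \cdot 10^{-5}$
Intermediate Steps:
$L = -56$ ($L = -32 + 8 \left(-3\right) = -32 - 24 = -56$)
$q{\left(Z,G \right)} = 0$ ($q{\left(Z,G \right)} = \left(-56\right) 0 Z = 0 Z = 0$)
$\frac{1}{\left(k{\left(-12,-3 \right)} + 115 \cdot 126\right) - \left(-15139 + q{\left(-22,-93 \right)}\right)} = \frac{1}{\left(-3 + 115 \cdot 126\right) + \left(15139 - 0\right)} = \frac{1}{\left(-3 + 14490\right) + \left(15139 + 0\right)} = \frac{1}{14487 + 15139} = \frac{1}{29626}$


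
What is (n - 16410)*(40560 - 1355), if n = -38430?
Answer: -2150002200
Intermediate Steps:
(n - 16410)*(40560 - 1355) = (-38430 - 16410)*(40560 - 1355) = -54840*39205 = -2150002200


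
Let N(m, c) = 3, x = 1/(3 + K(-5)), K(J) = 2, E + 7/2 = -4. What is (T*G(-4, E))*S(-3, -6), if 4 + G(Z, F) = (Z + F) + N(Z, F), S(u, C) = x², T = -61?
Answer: 61/2 ≈ 30.500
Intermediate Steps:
E = -15/2 (E = -7/2 - 4 = -15/2 ≈ -7.5000)
x = ⅕ (x = 1/(3 + 2) = 1/5 = ⅕ ≈ 0.20000)
S(u, C) = 1/25 (S(u, C) = (⅕)² = 1/25)
G(Z, F) = -1 + F + Z (G(Z, F) = -4 + ((Z + F) + 3) = -4 + ((F + Z) + 3) = -4 + (3 + F + Z) = -1 + F + Z)
(T*G(-4, E))*S(-3, -6) = -61*(-1 - 15/2 - 4)*(1/25) = -61*(-25/2)*(1/25) = (1525/2)*(1/25) = 61/2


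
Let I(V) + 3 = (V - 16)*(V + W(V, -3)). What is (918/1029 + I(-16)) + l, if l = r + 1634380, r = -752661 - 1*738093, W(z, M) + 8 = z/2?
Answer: 49614227/343 ≈ 1.4465e+5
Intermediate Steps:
W(z, M) = -8 + z/2
r = -1490754 (r = -752661 - 738093 = -1490754)
I(V) = -3 + (-16 + V)*(-8 + 3*V/2) (I(V) = -3 + (V - 16)*(V + (-8 + V/2)) = -3 + (-16 + V)*(-8 + 3*V/2))
l = 143626 (l = -1490754 + 1634380 = 143626)
(918/1029 + I(-16)) + l = (918/1029 + (125 - 32*(-16) + (3/2)*(-16)²)) + 143626 = (918*(1/1029) + (125 + 512 + (3/2)*256)) + 143626 = (306/343 + (125 + 512 + 384)) + 143626 = (306/343 + 1021) + 143626 = 350509/343 + 143626 = 49614227/343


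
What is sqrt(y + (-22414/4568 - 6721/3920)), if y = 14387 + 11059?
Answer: sqrt(162567897332495)/79940 ≈ 159.50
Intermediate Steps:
y = 25446
sqrt(y + (-22414/4568 - 6721/3920)) = sqrt(25446 + (-22414/4568 - 6721/3920)) = sqrt(25446 + (-22414*1/4568 - 6721*1/3920)) = sqrt(25446 + (-11207/2284 - 6721/3920)) = sqrt(25446 - 14820551/2238320) = sqrt(56941470169/2238320) = sqrt(162567897332495)/79940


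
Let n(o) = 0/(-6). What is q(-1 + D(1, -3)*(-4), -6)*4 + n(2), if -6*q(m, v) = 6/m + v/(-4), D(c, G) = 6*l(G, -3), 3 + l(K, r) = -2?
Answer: -123/119 ≈ -1.0336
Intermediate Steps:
l(K, r) = -5 (l(K, r) = -3 - 2 = -5)
D(c, G) = -30 (D(c, G) = 6*(-5) = -30)
q(m, v) = -1/m + v/24 (q(m, v) = -(6/m + v/(-4))/6 = -(6/m + v*(-¼))/6 = -(6/m - v/4)/6 = -1/m + v/24)
n(o) = 0 (n(o) = 0*(-⅙) = 0)
q(-1 + D(1, -3)*(-4), -6)*4 + n(2) = (-1/(-1 - 30*(-4)) + (1/24)*(-6))*4 + 0 = (-1/(-1 + 120) - ¼)*4 + 0 = (-1/119 - ¼)*4 + 0 = -123/476*4 + 0 = -123/119 + 0 = -123/119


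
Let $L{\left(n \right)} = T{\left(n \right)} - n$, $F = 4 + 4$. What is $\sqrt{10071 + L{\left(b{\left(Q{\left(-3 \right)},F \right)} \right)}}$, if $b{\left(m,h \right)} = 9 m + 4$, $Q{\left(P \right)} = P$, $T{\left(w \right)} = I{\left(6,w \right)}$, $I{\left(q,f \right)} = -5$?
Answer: $3 \sqrt{1121} \approx 100.44$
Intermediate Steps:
$T{\left(w \right)} = -5$
$F = 8$
$b{\left(m,h \right)} = 4 + 9 m$
$L{\left(n \right)} = -5 - n$
$\sqrt{10071 + L{\left(b{\left(Q{\left(-3 \right)},F \right)} \right)}} = \sqrt{10071 - \left(9 - 27\right)} = \sqrt{10071 - -18} = \sqrt{10071 + \left(-5 + 23\right)} = \sqrt{10071 + 18} = \sqrt{10089} = 3 \sqrt{1121}$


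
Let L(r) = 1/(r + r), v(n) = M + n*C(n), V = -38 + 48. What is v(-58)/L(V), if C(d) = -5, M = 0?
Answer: 5800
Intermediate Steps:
V = 10
v(n) = -5*n (v(n) = 0 + n*(-5) = 0 - 5*n = -5*n)
L(r) = 1/(2*r)
v(-58)/L(V) = (-5*(-58))/(((½)/10)) = 290/(((½)*(⅒))) = 290/(1/20) = 290*20 = 5800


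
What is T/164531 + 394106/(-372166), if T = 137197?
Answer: -6891297792/30616422073 ≈ -0.22509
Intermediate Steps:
T/164531 + 394106/(-372166) = 137197/164531 + 394106/(-372166) = 137197*(1/164531) + 394106*(-1/372166) = 137197/164531 - 197053/186083 = -6891297792/30616422073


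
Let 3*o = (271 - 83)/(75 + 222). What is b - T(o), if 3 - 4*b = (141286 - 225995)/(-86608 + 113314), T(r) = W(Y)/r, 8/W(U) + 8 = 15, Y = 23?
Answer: -136132285/35145096 ≈ -3.8734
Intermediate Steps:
W(U) = 8/7 (W(U) = 8/(-8 + 15) = 8/7)
o = 188/891 (o = ((271 - 83)/(75 + 222))/3 = (188/297)/3 = (188*(1/297))/3 = (⅓)*(188/297) = 188/891 ≈ 0.21100)
T(r) = 8/(7*r)
b = 164827/106824 (b = ¾ - (141286 - 225995)/(4*(-86608 + 113314)) = ¾ - (-84709)/(4*26706) = ¾ - ¼*(-84709/26706) = ¾ + 84709/106824 = 164827/106824 ≈ 1.5430)
b - T(o) = 164827/106824 - 8/(7*188/891) = 164827/106824 - 8*891/(7*188) = 164827/106824 - 1*1782/329 = 164827/106824 - 1782/329 = -136132285/35145096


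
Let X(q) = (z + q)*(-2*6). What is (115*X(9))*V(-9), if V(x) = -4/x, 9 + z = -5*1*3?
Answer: 9200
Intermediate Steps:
z = -24 (z = -9 - 5*1*3 = -9 - 5*3 = -9 - 15 = -24)
X(q) = 288 - 12*q (X(q) = (-24 + q)*(-2*6) = (-24 + q)*(-12) = 288 - 12*q)
(115*X(9))*V(-9) = (115*(288 - 12*9))*(-4/(-9)) = (115*(288 - 108))*(-4*(-⅑)) = (115*180)*(4/9) = 20700*(4/9) = 9200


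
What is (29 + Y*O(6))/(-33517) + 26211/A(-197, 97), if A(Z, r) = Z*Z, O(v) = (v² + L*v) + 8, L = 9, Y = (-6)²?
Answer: 740470474/1300761253 ≈ 0.56926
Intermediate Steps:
Y = 36
O(v) = 8 + v² + 9*v (O(v) = (v² + 9*v) + 8 = 8 + v² + 9*v)
A(Z, r) = Z²
(29 + Y*O(6))/(-33517) + 26211/A(-197, 97) = (29 + 36*(8 + 6² + 9*6))/(-33517) + 26211/((-197)²) = (29 + 36*(8 + 36 + 54))*(-1/33517) + 26211/38809 = (29 + 36*98)*(-1/33517) + 26211*(1/38809) = (29 + 3528)*(-1/33517) + 26211/38809 = 3557*(-1/33517) + 26211/38809 = -3557/33517 + 26211/38809 = 740470474/1300761253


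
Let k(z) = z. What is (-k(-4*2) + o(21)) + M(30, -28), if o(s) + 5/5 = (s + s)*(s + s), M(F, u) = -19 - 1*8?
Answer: 1744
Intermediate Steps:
M(F, u) = -27 (M(F, u) = -19 - 8 = -27)
o(s) = -1 + 4*s**2 (o(s) = -1 + (s + s)*(s + s) = -1 + (2*s)*(2*s) = -1 + 4*s**2)
(-k(-4*2) + o(21)) + M(30, -28) = (-(-4)*2 + (-1 + 4*21**2)) - 27 = (-1*(-8) + (-1 + 4*441)) - 27 = (8 + (-1 + 1764)) - 27 = (8 + 1763) - 27 = 1771 - 27 = 1744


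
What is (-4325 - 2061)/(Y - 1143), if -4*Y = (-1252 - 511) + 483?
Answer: 6386/823 ≈ 7.7594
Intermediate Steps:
Y = 320 (Y = -((-1252 - 511) + 483)/4 = -(-1763 + 483)/4 = -¼*(-1280) = 320)
(-4325 - 2061)/(Y - 1143) = (-4325 - 2061)/(320 - 1143) = -6386/(-823) = -6386*(-1/823) = 6386/823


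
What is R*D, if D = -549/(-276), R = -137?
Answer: -25071/92 ≈ -272.51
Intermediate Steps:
D = 183/92 (D = -549*(-1/276) = 183/92 ≈ 1.9891)
R*D = -137*183/92 = -25071/92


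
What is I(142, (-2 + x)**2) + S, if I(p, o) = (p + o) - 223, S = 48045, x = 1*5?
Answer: 47973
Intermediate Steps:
x = 5
I(p, o) = -223 + o + p (I(p, o) = (o + p) - 223 = -223 + o + p)
I(142, (-2 + x)**2) + S = (-223 + (-2 + 5)**2 + 142) + 48045 = (-223 + 3**2 + 142) + 48045 = (-223 + 9 + 142) + 48045 = -72 + 48045 = 47973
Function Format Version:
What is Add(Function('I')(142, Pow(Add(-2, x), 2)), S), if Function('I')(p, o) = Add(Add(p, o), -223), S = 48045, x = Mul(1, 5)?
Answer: 47973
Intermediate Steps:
x = 5
Function('I')(p, o) = Add(-223, o, p) (Function('I')(p, o) = Add(Add(o, p), -223) = Add(-223, o, p))
Add(Function('I')(142, Pow(Add(-2, x), 2)), S) = Add(Add(-223, Pow(Add(-2, 5), 2), 142), 48045) = Add(Add(-223, Pow(3, 2), 142), 48045) = Add(Add(-223, 9, 142), 48045) = Add(-72, 48045) = 47973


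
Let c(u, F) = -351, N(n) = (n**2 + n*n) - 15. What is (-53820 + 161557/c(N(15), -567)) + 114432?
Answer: 21113255/351 ≈ 60152.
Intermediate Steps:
N(n) = -15 + 2*n**2 (N(n) = (n**2 + n**2) - 15 = 2*n**2 - 15 = -15 + 2*n**2)
(-53820 + 161557/c(N(15), -567)) + 114432 = (-53820 + 161557/(-351)) + 114432 = (-53820 + 161557*(-1/351)) + 114432 = (-53820 - 161557/351) + 114432 = -19052377/351 + 114432 = 21113255/351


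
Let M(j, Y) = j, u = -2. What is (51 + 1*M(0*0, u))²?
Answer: 2601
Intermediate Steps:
(51 + 1*M(0*0, u))² = (51 + 1*(0*0))² = (51 + 1*0)² = (51 + 0)² = 51² = 2601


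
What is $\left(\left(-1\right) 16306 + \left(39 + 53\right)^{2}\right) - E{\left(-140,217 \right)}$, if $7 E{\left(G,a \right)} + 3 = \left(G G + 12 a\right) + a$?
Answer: $- \frac{77312}{7} \approx -11045.0$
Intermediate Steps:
$E{\left(G,a \right)} = - \frac{3}{7} + \frac{G^{2}}{7} + \frac{13 a}{7}$ ($E{\left(G,a \right)} = - \frac{3}{7} + \frac{\left(G G + 12 a\right) + a}{7} = - \frac{3}{7} + \frac{\left(G^{2} + 12 a\right) + a}{7} = - \frac{3}{7} + \frac{G^{2} + 13 a}{7} = - \frac{3}{7} + \left(\frac{G^{2}}{7} + \frac{13 a}{7}\right) = - \frac{3}{7} + \frac{G^{2}}{7} + \frac{13 a}{7}$)
$\left(\left(-1\right) 16306 + \left(39 + 53\right)^{2}\right) - E{\left(-140,217 \right)} = \left(\left(-1\right) 16306 + \left(39 + 53\right)^{2}\right) - \left(- \frac{3}{7} + \frac{\left(-140\right)^{2}}{7} + \frac{13}{7} \cdot 217\right) = \left(-16306 + 92^{2}\right) - \left(- \frac{3}{7} + \frac{1}{7} \cdot 19600 + 403\right) = \left(-16306 + 8464\right) - \left(- \frac{3}{7} + 2800 + 403\right) = -7842 - \frac{22418}{7} = - \frac{77312}{7}$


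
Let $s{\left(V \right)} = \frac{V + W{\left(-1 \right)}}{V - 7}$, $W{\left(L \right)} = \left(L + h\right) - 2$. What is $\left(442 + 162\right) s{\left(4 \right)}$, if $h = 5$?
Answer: $-1208$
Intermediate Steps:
$W{\left(L \right)} = 3 + L$ ($W{\left(L \right)} = \left(L + 5\right) - 2 = \left(5 + L\right) - 2 = 3 + L$)
$s{\left(V \right)} = \frac{2 + V}{-7 + V}$ ($s{\left(V \right)} = \frac{V + \left(3 - 1\right)}{V - 7} = \frac{V + 2}{-7 + V} = \frac{2 + V}{-7 + V}$)
$\left(442 + 162\right) s{\left(4 \right)} = \left(442 + 162\right) \frac{2 + 4}{-7 + 4} = 604 \frac{1}{-3} \cdot 6 = 604 \left(\left(- \frac{1}{3}\right) 6\right) = 604 \left(-2\right) = -1208$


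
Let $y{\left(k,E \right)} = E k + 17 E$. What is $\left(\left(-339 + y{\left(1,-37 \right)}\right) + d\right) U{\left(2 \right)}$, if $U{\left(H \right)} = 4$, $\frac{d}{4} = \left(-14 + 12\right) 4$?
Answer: $-4148$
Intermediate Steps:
$d = -32$ ($d = 4 \left(-14 + 12\right) 4 = 4 \left(\left(-2\right) 4\right) = 4 \left(-8\right) = -32$)
$y{\left(k,E \right)} = 17 E + E k$
$\left(\left(-339 + y{\left(1,-37 \right)}\right) + d\right) U{\left(2 \right)} = \left(\left(-339 - 37 \left(17 + 1\right)\right) - 32\right) 4 = \left(\left(-339 - 666\right) - 32\right) 4 = \left(-1005 - 32\right) 4 = \left(-1037\right) 4 = -4148$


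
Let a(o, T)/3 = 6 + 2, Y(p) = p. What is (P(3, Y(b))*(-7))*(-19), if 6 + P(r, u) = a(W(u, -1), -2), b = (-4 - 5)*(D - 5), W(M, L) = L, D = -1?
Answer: 2394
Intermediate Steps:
b = 54 (b = (-4 - 5)*(-1 - 5) = -9*(-6) = 54)
a(o, T) = 24 (a(o, T) = 3*(6 + 2) = 3*8 = 24)
P(r, u) = 18 (P(r, u) = -6 + 24 = 18)
(P(3, Y(b))*(-7))*(-19) = (18*(-7))*(-19) = -126*(-19) = 2394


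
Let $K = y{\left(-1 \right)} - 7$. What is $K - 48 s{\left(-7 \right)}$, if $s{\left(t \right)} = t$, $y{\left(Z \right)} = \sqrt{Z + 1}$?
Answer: $329$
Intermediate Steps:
$y{\left(Z \right)} = \sqrt{1 + Z}$
$K = -7$ ($K = \sqrt{1 - 1} - 7 = \sqrt{0} - 7 = 0 - 7 = -7$)
$K - 48 s{\left(-7 \right)} = -7 - -336 = -7 + 336 = 329$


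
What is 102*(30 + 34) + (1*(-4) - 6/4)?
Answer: 13045/2 ≈ 6522.5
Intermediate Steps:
102*(30 + 34) + (1*(-4) - 6/4) = 102*64 + (-4 - 6*1/4) = 6528 + (-4 - 3/2) = 6528 - 11/2 = 13045/2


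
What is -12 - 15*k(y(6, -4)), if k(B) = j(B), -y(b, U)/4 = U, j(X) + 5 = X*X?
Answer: -3777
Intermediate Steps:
j(X) = -5 + X**2 (j(X) = -5 + X*X = -5 + X**2)
y(b, U) = -4*U
k(B) = -5 + B**2
-12 - 15*k(y(6, -4)) = -12 - 15*(-5 + (-4*(-4))**2) = -12 - 15*(-5 + 16**2) = -12 - 15*(-5 + 256) = -12 - 15*251 = -12 - 3765 = -3777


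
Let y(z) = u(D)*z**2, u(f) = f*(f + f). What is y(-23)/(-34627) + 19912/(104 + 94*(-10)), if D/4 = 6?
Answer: -15775762/380897 ≈ -41.417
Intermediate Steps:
D = 24 (D = 4*6 = 24)
u(f) = 2*f**2 (u(f) = f*(2*f) = 2*f**2)
y(z) = 1152*z**2 (y(z) = (2*24**2)*z**2 = (2*576)*z**2 = 1152*z**2)
y(-23)/(-34627) + 19912/(104 + 94*(-10)) = (1152*(-23)**2)/(-34627) + 19912/(104 + 94*(-10)) = (1152*529)*(-1/34627) + 19912/(104 - 940) = 609408*(-1/34627) + 19912/(-836) = -609408/34627 + 19912*(-1/836) = -609408/34627 - 262/11 = -15775762/380897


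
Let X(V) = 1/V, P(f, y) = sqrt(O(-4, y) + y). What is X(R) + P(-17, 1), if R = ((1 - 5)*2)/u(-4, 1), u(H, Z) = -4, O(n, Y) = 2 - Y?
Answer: 1/2 + sqrt(2) ≈ 1.9142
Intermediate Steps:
P(f, y) = sqrt(2) (P(f, y) = sqrt((2 - y) + y) = sqrt(2))
R = 2 (R = ((1 - 5)*2)/(-4) = -4*2*(-1/4) = -8*(-1/4) = 2)
X(R) + P(-17, 1) = 1/2 + sqrt(2)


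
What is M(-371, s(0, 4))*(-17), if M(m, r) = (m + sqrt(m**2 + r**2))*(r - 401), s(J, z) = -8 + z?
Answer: -2554335 + 6885*sqrt(137657) ≈ 148.46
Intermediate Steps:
M(m, r) = (-401 + r)*(m + sqrt(m**2 + r**2)) (M(m, r) = (m + sqrt(m**2 + r**2))*(-401 + r) = (-401 + r)*(m + sqrt(m**2 + r**2)))
M(-371, s(0, 4))*(-17) = (-401*(-371) - 401*sqrt((-371)**2 + (-8 + 4)**2) - 371*(-8 + 4) + (-8 + 4)*sqrt((-371)**2 + (-8 + 4)**2))*(-17) = (148771 - 401*sqrt(137641 + (-4)**2) - 371*(-4) - 4*sqrt(137641 + (-4)**2))*(-17) = (148771 - 401*sqrt(137641 + 16) + 1484 - 4*sqrt(137641 + 16))*(-17) = (148771 - 401*sqrt(137657) + 1484 - 4*sqrt(137657))*(-17) = (150255 - 405*sqrt(137657))*(-17) = -2554335 + 6885*sqrt(137657)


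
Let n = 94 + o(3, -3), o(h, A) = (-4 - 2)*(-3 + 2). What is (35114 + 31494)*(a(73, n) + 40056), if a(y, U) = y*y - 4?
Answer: 3022737648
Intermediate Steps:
o(h, A) = 6 (o(h, A) = -6*(-1) = 6)
n = 100 (n = 94 + 6 = 100)
a(y, U) = -4 + y**2 (a(y, U) = y**2 - 4 = -4 + y**2)
(35114 + 31494)*(a(73, n) + 40056) = (35114 + 31494)*((-4 + 73**2) + 40056) = 66608*((-4 + 5329) + 40056) = 66608*(5325 + 40056) = 66608*45381 = 3022737648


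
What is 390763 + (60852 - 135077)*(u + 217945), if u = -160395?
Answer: -4271257987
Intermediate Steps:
390763 + (60852 - 135077)*(u + 217945) = 390763 + (60852 - 135077)*(-160395 + 217945) = 390763 - 74225*57550 = 390763 - 4271648750 = -4271257987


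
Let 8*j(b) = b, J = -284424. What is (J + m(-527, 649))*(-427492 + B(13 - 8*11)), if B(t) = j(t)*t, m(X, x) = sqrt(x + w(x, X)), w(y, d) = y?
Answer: 121388998983 - 3414311*sqrt(1298)/8 ≈ 1.2137e+11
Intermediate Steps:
m(X, x) = sqrt(2)*sqrt(x) (m(X, x) = sqrt(x + x) = sqrt(2*x) = sqrt(2)*sqrt(x))
j(b) = b/8
B(t) = t**2/8 (B(t) = (t/8)*t = t**2/8)
(J + m(-527, 649))*(-427492 + B(13 - 8*11)) = (-284424 + sqrt(2)*sqrt(649))*(-427492 + (13 - 8*11)**2/8) = (-284424 + sqrt(1298))*(-427492 + (13 - 88)**2/8) = (-284424 + sqrt(1298))*(-427492 + (1/8)*(-75)**2) = (-284424 + sqrt(1298))*(-427492 + (1/8)*5625) = (-284424 + sqrt(1298))*(-427492 + 5625/8) = (-284424 + sqrt(1298))*(-3414311/8) = 121388998983 - 3414311*sqrt(1298)/8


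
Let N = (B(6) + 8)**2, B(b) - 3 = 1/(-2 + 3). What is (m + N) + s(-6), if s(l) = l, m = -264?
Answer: -126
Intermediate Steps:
B(b) = 4 (B(b) = 3 + 1/(-2 + 3) = 3 + 1/1 = 3 + 1 = 4)
N = 144 (N = (4 + 8)**2 = 12**2 = 144)
(m + N) + s(-6) = (-264 + 144) - 6 = -120 - 6 = -126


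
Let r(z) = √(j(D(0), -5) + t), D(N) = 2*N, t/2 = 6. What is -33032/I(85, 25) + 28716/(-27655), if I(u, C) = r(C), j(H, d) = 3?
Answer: -28716/27655 - 33032*√15/15 ≈ -8529.9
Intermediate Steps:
t = 12 (t = 2*6 = 12)
r(z) = √15 (r(z) = √(3 + 12) = √15)
I(u, C) = √15
-33032/I(85, 25) + 28716/(-27655) = -33032*√15/15 + 28716/(-27655) = -33032*√15/15 + 28716*(-1/27655) = -33032*√15/15 - 28716/27655 = -28716/27655 - 33032*√15/15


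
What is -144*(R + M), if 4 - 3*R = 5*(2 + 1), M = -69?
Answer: 10464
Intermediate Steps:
R = -11/3 (R = 4/3 - 5*(2 + 1)/3 = 4/3 - 5*3/3 = 4/3 - 1/3*15 = 4/3 - 5 = -11/3 ≈ -3.6667)
-144*(R + M) = -144*(-11/3 - 69) = -144*(-218/3) = 10464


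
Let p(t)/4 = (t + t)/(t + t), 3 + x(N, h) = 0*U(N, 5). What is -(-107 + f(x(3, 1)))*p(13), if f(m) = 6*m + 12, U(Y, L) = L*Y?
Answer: 452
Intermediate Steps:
x(N, h) = -3 (x(N, h) = -3 + 0*(5*N) = -3 + 0 = -3)
f(m) = 12 + 6*m
p(t) = 4 (p(t) = 4*((t + t)/(t + t)) = 4*((2*t)/((2*t))) = 4*((2*t)*(1/(2*t))) = 4*1 = 4)
-(-107 + f(x(3, 1)))*p(13) = -(-107 + (12 + 6*(-3)))*4 = -(-107 + (12 - 18))*4 = -(-107 - 6)*4 = -(-113)*4 = -1*(-452) = 452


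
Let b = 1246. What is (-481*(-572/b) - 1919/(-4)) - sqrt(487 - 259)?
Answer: 1745801/2492 - 2*sqrt(57) ≈ 685.46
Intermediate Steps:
(-481*(-572/b) - 1919/(-4)) - sqrt(487 - 259) = (-481/(1246/(-572)) - 1919/(-4)) - sqrt(487 - 259) = (-481/(1246*(-1/572)) - 1919*(-1/4)) - sqrt(228) = (-481/(-623/286) + 1919/4) - 2*sqrt(57) = (-481*(-286/623) + 1919/4) - 2*sqrt(57) = (137566/623 + 1919/4) - 2*sqrt(57) = 1745801/2492 - 2*sqrt(57)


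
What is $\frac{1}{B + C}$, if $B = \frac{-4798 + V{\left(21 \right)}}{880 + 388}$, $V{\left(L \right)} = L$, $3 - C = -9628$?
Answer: $\frac{1268}{12207331} \approx 0.00010387$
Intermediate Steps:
$C = 9631$ ($C = 3 - -9628 = 3 + 9628 = 9631$)
$B = - \frac{4777}{1268}$ ($B = \frac{-4798 + 21}{880 + 388} = - \frac{4777}{1268} \approx -3.7673$)
$\frac{1}{B + C} = \frac{1}{- \frac{4777}{1268} + 9631} = \frac{1}{\frac{12207331}{1268}} = \frac{1268}{12207331}$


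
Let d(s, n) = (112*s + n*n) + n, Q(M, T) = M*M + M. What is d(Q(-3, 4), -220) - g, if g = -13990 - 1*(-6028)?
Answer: 56814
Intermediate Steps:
Q(M, T) = M + M² (Q(M, T) = M² + M = M + M²)
g = -7962 (g = -13990 + 6028 = -7962)
d(s, n) = n + n² + 112*s (d(s, n) = (112*s + n²) + n = (n² + 112*s) + n = n + n² + 112*s)
d(Q(-3, 4), -220) - g = (-220 + (-220)² + 112*(-3*(1 - 3))) - 1*(-7962) = (-220 + 48400 + 112*(-3*(-2))) + 7962 = (-220 + 48400 + 112*6) + 7962 = (-220 + 48400 + 672) + 7962 = 48852 + 7962 = 56814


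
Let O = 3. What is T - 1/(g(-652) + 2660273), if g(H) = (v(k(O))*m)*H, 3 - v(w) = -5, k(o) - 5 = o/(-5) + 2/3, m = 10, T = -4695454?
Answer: -12246274618303/2608113 ≈ -4.6955e+6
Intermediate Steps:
k(o) = 17/3 - o/5 (k(o) = 5 + (o/(-5) + 2/3) = 5 + (o*(-⅕) + 2*(⅓)) = 5 + (-o/5 + ⅔) = 5 + (⅔ - o/5) = 17/3 - o/5)
v(w) = 8 (v(w) = 3 - 1*(-5) = 3 + 5 = 8)
g(H) = 80*H (g(H) = (8*10)*H = 80*H)
T - 1/(g(-652) + 2660273) = -4695454 - 1/(80*(-652) + 2660273) = -4695454 - 1/(-52160 + 2660273) = -4695454 - 1/2608113 = -12246274618303/2608113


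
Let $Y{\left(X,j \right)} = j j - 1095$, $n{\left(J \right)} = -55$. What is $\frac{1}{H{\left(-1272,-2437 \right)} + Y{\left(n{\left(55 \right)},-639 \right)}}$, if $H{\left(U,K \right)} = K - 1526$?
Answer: $\frac{1}{403263} \approx 2.4798 \cdot 10^{-6}$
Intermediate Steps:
$H{\left(U,K \right)} = -1526 + K$
$Y{\left(X,j \right)} = -1095 + j^{2}$ ($Y{\left(X,j \right)} = j^{2} - 1095 = -1095 + j^{2}$)
$\frac{1}{H{\left(-1272,-2437 \right)} + Y{\left(n{\left(55 \right)},-639 \right)}} = \frac{1}{\left(-1526 - 2437\right) - \left(1095 - \left(-639\right)^{2}\right)} = \frac{1}{-3963 + \left(-1095 + 408321\right)} = \frac{1}{-3963 + 407226} = \frac{1}{403263}$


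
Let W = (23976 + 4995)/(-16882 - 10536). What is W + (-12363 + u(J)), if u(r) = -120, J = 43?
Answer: -342287865/27418 ≈ -12484.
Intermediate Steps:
W = -28971/27418 (W = 28971/(-27418) = 28971*(-1/27418) = -28971/27418 ≈ -1.0566)
W + (-12363 + u(J)) = -28971/27418 + (-12363 - 120) = -28971/27418 - 12483 = -342287865/27418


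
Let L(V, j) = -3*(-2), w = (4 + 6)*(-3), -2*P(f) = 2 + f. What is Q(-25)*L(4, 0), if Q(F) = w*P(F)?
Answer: -2070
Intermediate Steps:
P(f) = -1 - f/2 (P(f) = -(2 + f)/2 = -1 - f/2)
w = -30 (w = 10*(-3) = -30)
L(V, j) = 6
Q(F) = 30 + 15*F (Q(F) = -30*(-1 - F/2) = 30 + 15*F)
Q(-25)*L(4, 0) = (30 + 15*(-25))*6 = (30 - 375)*6 = -345*6 = -2070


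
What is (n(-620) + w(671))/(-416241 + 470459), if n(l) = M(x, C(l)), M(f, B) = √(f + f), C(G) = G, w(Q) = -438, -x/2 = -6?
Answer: -219/27109 + √6/27109 ≈ -0.0079881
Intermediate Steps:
x = 12 (x = -2*(-6) = 12)
M(f, B) = √2*√f (M(f, B) = √(2*f) = √2*√f)
n(l) = 2*√6 (n(l) = √2*√12 = √2*(2*√3) = 2*√6)
(n(-620) + w(671))/(-416241 + 470459) = (2*√6 - 438)/(-416241 + 470459) = (-438 + 2*√6)/54218 = (-438 + 2*√6)*(1/54218) = -219/27109 + √6/27109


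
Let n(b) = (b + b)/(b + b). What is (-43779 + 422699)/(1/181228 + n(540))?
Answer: 68670913760/181229 ≈ 3.7892e+5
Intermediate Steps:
n(b) = 1 (n(b) = (2*b)/((2*b)) = (2*b)*(1/(2*b)) = 1)
(-43779 + 422699)/(1/181228 + n(540)) = (-43779 + 422699)/(1/181228 + 1) = 378920/(1/181228 + 1) = 378920/(181229/181228) = 378920*(181228/181229) = 68670913760/181229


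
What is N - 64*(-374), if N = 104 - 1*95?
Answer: 23945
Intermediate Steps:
N = 9 (N = 104 - 95 = 9)
N - 64*(-374) = 9 - 64*(-374) = 9 + 23936 = 23945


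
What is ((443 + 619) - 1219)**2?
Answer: 24649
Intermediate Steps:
((443 + 619) - 1219)**2 = (1062 - 1219)**2 = (-157)**2 = 24649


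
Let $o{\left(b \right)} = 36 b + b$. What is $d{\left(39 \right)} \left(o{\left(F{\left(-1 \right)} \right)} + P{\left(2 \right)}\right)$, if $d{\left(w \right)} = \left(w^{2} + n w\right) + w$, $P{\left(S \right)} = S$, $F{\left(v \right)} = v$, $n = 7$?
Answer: $-64155$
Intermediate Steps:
$o{\left(b \right)} = 37 b$
$d{\left(w \right)} = w^{2} + 8 w$ ($d{\left(w \right)} = \left(w^{2} + 7 w\right) + w = w^{2} + 8 w$)
$d{\left(39 \right)} \left(o{\left(F{\left(-1 \right)} \right)} + P{\left(2 \right)}\right) = 39 \left(8 + 39\right) \left(37 \left(-1\right) + 2\right) = 39 \cdot 47 \left(-37 + 2\right) = 1833 \left(-35\right) = -64155$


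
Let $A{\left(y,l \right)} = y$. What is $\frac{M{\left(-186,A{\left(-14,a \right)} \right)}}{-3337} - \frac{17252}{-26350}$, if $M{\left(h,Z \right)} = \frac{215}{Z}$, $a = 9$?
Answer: $\frac{405822093}{615509650} \approx 0.65933$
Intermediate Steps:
$\frac{M{\left(-186,A{\left(-14,a \right)} \right)}}{-3337} - \frac{17252}{-26350} = \frac{215 \frac{1}{-14}}{-3337} - \frac{17252}{-26350} = 215 \left(- \frac{1}{14}\right) \left(- \frac{1}{3337}\right) - - \frac{8626}{13175} = \left(- \frac{215}{14}\right) \left(- \frac{1}{3337}\right) + \frac{8626}{13175} = \frac{215}{46718} + \frac{8626}{13175} = \frac{405822093}{615509650}$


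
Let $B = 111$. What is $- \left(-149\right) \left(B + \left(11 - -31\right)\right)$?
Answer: $22797$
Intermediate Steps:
$- \left(-149\right) \left(B + \left(11 - -31\right)\right) = - \left(-149\right) \left(111 + \left(11 - -31\right)\right) = - \left(-149\right) \left(111 + \left(11 + 31\right)\right) = - \left(-149\right) \left(111 + 42\right) = - \left(-149\right) 153 = \left(-1\right) \left(-22797\right) = 22797$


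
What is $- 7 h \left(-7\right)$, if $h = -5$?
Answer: $-245$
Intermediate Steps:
$- 7 h \left(-7\right) = \left(-7\right) \left(-5\right) \left(-7\right) = 35 \left(-7\right) = -245$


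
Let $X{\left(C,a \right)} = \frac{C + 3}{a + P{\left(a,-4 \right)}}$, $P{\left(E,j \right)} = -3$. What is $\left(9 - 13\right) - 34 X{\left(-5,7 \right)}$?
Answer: $13$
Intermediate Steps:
$X{\left(C,a \right)} = \frac{3 + C}{-3 + a}$ ($X{\left(C,a \right)} = \frac{C + 3}{a - 3} = \frac{3 + C}{-3 + a}$)
$\left(9 - 13\right) - 34 X{\left(-5,7 \right)} = \left(9 - 13\right) - 34 \frac{3 - 5}{-3 + 7} = -4 - 34 \cdot \frac{1}{4} \left(-2\right) = -4 - -17 = -4 + 17 = 13$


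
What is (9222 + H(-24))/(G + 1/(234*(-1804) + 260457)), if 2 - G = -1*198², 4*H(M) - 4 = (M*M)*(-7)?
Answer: 1328192985/6338786873 ≈ 0.20953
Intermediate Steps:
H(M) = 1 - 7*M²/4 (H(M) = 1 + ((M*M)*(-7))/4 = 1 + (M²*(-7))/4 = 1 + (-7*M²)/4 = 1 - 7*M²/4)
G = 39206 (G = 2 - (-1)*198² = 2 - (-1)*39204 = 2 - 1*(-39204) = 2 + 39204 = 39206)
(9222 + H(-24))/(G + 1/(234*(-1804) + 260457)) = (9222 + (1 - 7/4*(-24)²))/(39206 + 1/(234*(-1804) + 260457)) = (9222 + (1 - 7/4*576))/(39206 + 1/(-422136 + 260457)) = (9222 + (1 - 1008))/(39206 + 1/(-161679)) = (9222 - 1007)/(39206 - 1/161679) = 8215/(6338786873/161679) = 8215*(161679/6338786873) = 1328192985/6338786873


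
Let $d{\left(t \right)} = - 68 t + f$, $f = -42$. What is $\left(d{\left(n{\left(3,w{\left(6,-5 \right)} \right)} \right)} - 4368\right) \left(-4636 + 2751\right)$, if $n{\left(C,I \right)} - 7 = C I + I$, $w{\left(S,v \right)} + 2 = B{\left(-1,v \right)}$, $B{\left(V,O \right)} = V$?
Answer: $7671950$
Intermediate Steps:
$w{\left(S,v \right)} = -3$ ($w{\left(S,v \right)} = -2 - 1 = -3$)
$n{\left(C,I \right)} = 7 + I + C I$ ($n{\left(C,I \right)} = 7 + \left(C I + I\right) = 7 + \left(I + C I\right) = 7 + I + C I$)
$d{\left(t \right)} = -42 - 68 t$ ($d{\left(t \right)} = - 68 t - 42 = -42 - 68 t$)
$\left(d{\left(n{\left(3,w{\left(6,-5 \right)} \right)} \right)} - 4368\right) \left(-4636 + 2751\right) = \left(\left(-42 - 68 \left(7 - 3 + 3 \left(-3\right)\right)\right) - 4368\right) \left(-4636 + 2751\right) = \left(\left(-42 - 68 \left(7 - 3 - 9\right)\right) - 4368\right) \left(-1885\right) = \left(\left(-42 - -340\right) - 4368\right) \left(-1885\right) = \left(\left(-42 + 340\right) - 4368\right) \left(-1885\right) = \left(298 - 4368\right) \left(-1885\right) = \left(-4070\right) \left(-1885\right) = 7671950$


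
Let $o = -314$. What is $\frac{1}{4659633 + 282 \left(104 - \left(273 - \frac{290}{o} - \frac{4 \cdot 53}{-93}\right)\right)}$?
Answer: $\frac{4867}{22442086039} \approx 2.1687 \cdot 10^{-7}$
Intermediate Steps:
$\frac{1}{4659633 + 282 \left(104 - \left(273 - \frac{290}{o} - \frac{4 \cdot 53}{-93}\right)\right)} = \frac{1}{4659633 + 282 \left(104 - \left(\frac{43006}{157} - \frac{4 \cdot 53}{-93}\right)\right)} = \frac{1}{4659633 + 282 \left(104 + \left(\left(290 \left(- \frac{1}{314}\right) + 212 \left(- \frac{1}{93}\right)\right) - 273\right)\right)} = \frac{1}{4659633 + 282 \left(104 - \frac{4032842}{14601}\right)} = \frac{1}{4659633 + 282 \left(- \frac{2514338}{14601}\right)} = \frac{1}{4659633 - \frac{236347772}{4867}} = \frac{1}{\frac{22442086039}{4867}} = \frac{4867}{22442086039}$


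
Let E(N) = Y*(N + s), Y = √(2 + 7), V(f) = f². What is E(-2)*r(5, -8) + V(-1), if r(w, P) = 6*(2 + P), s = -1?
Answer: 325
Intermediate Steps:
Y = 3 (Y = √9 = 3)
r(w, P) = 12 + 6*P
E(N) = -3 + 3*N (E(N) = 3*(N - 1) = 3*(-1 + N) = -3 + 3*N)
E(-2)*r(5, -8) + V(-1) = (-3 + 3*(-2))*(12 + 6*(-8)) + (-1)² = (-3 - 6)*(12 - 48) + 1 = -9*(-36) + 1 = 324 + 1 = 325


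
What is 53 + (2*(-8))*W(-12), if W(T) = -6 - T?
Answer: -43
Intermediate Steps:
53 + (2*(-8))*W(-12) = 53 + (2*(-8))*(-6 - 1*(-12)) = 53 - 16*(-6 + 12) = 53 - 16*6 = 53 - 96 = -43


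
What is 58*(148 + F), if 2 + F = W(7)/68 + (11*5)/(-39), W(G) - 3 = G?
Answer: 5565709/663 ≈ 8394.7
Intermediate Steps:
W(G) = 3 + G
F = -4327/1326 (F = -2 + ((3 + 7)/68 + (11*5)/(-39)) = -2 + (10*(1/68) + 55*(-1/39)) = -2 + (5/34 - 55/39) = -2 - 1675/1326 = -4327/1326 ≈ -3.2632)
58*(148 + F) = 58*(148 - 4327/1326) = 58*(191921/1326) = 5565709/663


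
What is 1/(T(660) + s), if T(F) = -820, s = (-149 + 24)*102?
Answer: -1/13570 ≈ -7.3692e-5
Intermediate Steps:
s = -12750 (s = -125*102 = -12750)
1/(T(660) + s) = 1/(-820 - 12750) = 1/(-13570) = -1/13570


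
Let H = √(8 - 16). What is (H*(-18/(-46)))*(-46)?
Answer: -36*I*√2 ≈ -50.912*I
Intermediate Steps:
H = 2*I*√2 (H = √(-8) = 2*I*√2 ≈ 2.8284*I)
(H*(-18/(-46)))*(-46) = ((2*I*√2)*(-18/(-46)))*(-46) = ((2*I*√2)*(-18*(-1/46)))*(-46) = ((2*I*√2)*(9/23))*(-46) = (18*I*√2/23)*(-46) = -36*I*√2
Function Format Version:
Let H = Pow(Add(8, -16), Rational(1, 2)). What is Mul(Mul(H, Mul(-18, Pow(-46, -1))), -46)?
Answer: Mul(-36, I, Pow(2, Rational(1, 2))) ≈ Mul(-50.912, I)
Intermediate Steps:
H = Mul(2, I, Pow(2, Rational(1, 2))) (H = Pow(-8, Rational(1, 2)) = Mul(2, I, Pow(2, Rational(1, 2))) ≈ Mul(2.8284, I))
Mul(Mul(H, Mul(-18, Pow(-46, -1))), -46) = Mul(Mul(Mul(2, I, Pow(2, Rational(1, 2))), Mul(-18, Pow(-46, -1))), -46) = Mul(Mul(Mul(2, I, Pow(2, Rational(1, 2))), Mul(-18, Rational(-1, 46))), -46) = Mul(Mul(Mul(2, I, Pow(2, Rational(1, 2))), Rational(9, 23)), -46) = Mul(Mul(Rational(18, 23), I, Pow(2, Rational(1, 2))), -46) = Mul(-36, I, Pow(2, Rational(1, 2)))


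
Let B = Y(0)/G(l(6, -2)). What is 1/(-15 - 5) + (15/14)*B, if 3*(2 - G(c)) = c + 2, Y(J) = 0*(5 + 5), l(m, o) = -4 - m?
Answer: -1/20 ≈ -0.050000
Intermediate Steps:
Y(J) = 0 (Y(J) = 0*10 = 0)
G(c) = 4/3 - c/3 (G(c) = 2 - (c + 2)/3 = 2 - (2 + c)/3 = 2 + (-2/3 - c/3) = 4/3 - c/3)
B = 0 (B = 0/(4/3 - (-4 - 1*6)/3) = 0/(4/3 - (-4 - 6)/3) = 0/(4/3 - 1/3*(-10)) = 0/(4/3 + 10/3) = 0/(14/3) = 0*(3/14) = 0)
1/(-15 - 5) + (15/14)*B = 1/(-15 - 5) + (15/14)*0 = 1/(-20) + (15*(1/14))*0 = -1/20 + (15/14)*0 = -1/20 + 0 = -1/20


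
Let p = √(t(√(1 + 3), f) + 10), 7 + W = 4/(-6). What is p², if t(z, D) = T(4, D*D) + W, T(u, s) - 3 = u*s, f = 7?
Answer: 604/3 ≈ 201.33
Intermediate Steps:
W = -23/3 (W = -7 + 4/(-6) = -7 + 4*(-⅙) = -7 - ⅔ = -23/3 ≈ -7.6667)
T(u, s) = 3 + s*u (T(u, s) = 3 + u*s = 3 + s*u)
t(z, D) = -14/3 + 4*D² (t(z, D) = (3 + (D*D)*4) - 23/3 = (3 + D²*4) - 23/3 = (3 + 4*D²) - 23/3 = -14/3 + 4*D²)
p = 2*√453/3 (p = √((-14/3 + 4*7²) + 10) = √((-14/3 + 4*49) + 10) = √((-14/3 + 196) + 10) = √(574/3 + 10) = √(604/3) = 2*√453/3 ≈ 14.189)
p² = (2*√453/3)² = 604/3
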